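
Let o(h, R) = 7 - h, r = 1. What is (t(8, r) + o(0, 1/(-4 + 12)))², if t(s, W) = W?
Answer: 64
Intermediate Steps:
(t(8, r) + o(0, 1/(-4 + 12)))² = (1 + (7 - 1*0))² = (1 + (7 + 0))² = (1 + 7)² = 8² = 64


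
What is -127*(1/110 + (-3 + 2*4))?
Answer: -69977/110 ≈ -636.15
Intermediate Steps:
-127*(1/110 + (-3 + 2*4)) = -127*(1/110 + (-3 + 8)) = -127*(1/110 + 5) = -127*551/110 = -69977/110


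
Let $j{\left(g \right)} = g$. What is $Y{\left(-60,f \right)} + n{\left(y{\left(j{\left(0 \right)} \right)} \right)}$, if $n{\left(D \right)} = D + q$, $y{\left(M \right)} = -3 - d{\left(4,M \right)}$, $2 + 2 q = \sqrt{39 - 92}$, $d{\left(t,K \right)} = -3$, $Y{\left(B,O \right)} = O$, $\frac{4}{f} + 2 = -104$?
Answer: $- \frac{55}{53} + \frac{i \sqrt{53}}{2} \approx -1.0377 + 3.6401 i$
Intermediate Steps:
$f = - \frac{2}{53}$ ($f = \frac{4}{-2 - 104} = \frac{4}{-106} = 4 \left(- \frac{1}{106}\right) = - \frac{2}{53} \approx -0.037736$)
$q = -1 + \frac{i \sqrt{53}}{2}$ ($q = -1 + \frac{\sqrt{39 - 92}}{2} = -1 + \frac{\sqrt{-53}}{2} = -1 + \frac{i \sqrt{53}}{2} \approx -1.0 + 3.6401 i$)
$y{\left(M \right)} = 0$ ($y{\left(M \right)} = -3 - -3 = -3 + 3 = 0$)
$n{\left(D \right)} = -1 + D + \frac{i \sqrt{53}}{2}$ ($n{\left(D \right)} = D - \left(1 - \frac{i \sqrt{53}}{2}\right) = -1 + D + \frac{i \sqrt{53}}{2}$)
$Y{\left(-60,f \right)} + n{\left(y{\left(j{\left(0 \right)} \right)} \right)} = - \frac{2}{53} + \left(-1 + 0 + \frac{i \sqrt{53}}{2}\right) = - \frac{2}{53} - \left(1 - \frac{i \sqrt{53}}{2}\right) = - \frac{55}{53} + \frac{i \sqrt{53}}{2}$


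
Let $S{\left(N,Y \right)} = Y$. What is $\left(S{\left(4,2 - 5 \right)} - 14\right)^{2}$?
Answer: $289$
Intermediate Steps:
$\left(S{\left(4,2 - 5 \right)} - 14\right)^{2} = \left(\left(2 - 5\right) - 14\right)^{2} = \left(-3 - 14\right)^{2} = \left(-17\right)^{2} = 289$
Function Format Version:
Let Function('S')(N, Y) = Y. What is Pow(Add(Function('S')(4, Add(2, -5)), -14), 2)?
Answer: 289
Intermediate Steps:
Pow(Add(Function('S')(4, Add(2, -5)), -14), 2) = Pow(Add(Add(2, -5), -14), 2) = Pow(Add(-3, -14), 2) = Pow(-17, 2) = 289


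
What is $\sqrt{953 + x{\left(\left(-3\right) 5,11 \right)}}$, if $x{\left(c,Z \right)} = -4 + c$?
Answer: $\sqrt{934} \approx 30.561$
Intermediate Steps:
$\sqrt{953 + x{\left(\left(-3\right) 5,11 \right)}} = \sqrt{953 - 19} = \sqrt{934}$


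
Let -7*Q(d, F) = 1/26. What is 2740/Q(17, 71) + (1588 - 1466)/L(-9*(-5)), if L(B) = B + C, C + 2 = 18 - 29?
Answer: -7978819/16 ≈ -4.9868e+5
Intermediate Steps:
C = -13 (C = -2 + (18 - 29) = -2 - 11 = -13)
Q(d, F) = -1/182 (Q(d, F) = -⅐/26 = -⅐*1/26 = -1/182)
L(B) = -13 + B (L(B) = B - 13 = -13 + B)
2740/Q(17, 71) + (1588 - 1466)/L(-9*(-5)) = 2740/(-1/182) + (1588 - 1466)/(-13 - 9*(-5)) = 2740*(-182) + 122/(-13 + 45) = -498680 + 122/32 = -498680 + 122*(1/32) = -498680 + 61/16 = -7978819/16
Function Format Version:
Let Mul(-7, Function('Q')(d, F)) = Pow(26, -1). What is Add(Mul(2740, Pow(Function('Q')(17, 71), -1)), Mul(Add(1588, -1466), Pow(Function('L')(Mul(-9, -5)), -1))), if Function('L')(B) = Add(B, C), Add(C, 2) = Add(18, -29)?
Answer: Rational(-7978819, 16) ≈ -4.9868e+5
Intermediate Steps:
C = -13 (C = Add(-2, Add(18, -29)) = Add(-2, -11) = -13)
Function('Q')(d, F) = Rational(-1, 182) (Function('Q')(d, F) = Mul(Rational(-1, 7), Pow(26, -1)) = Mul(Rational(-1, 7), Rational(1, 26)) = Rational(-1, 182))
Function('L')(B) = Add(-13, B) (Function('L')(B) = Add(B, -13) = Add(-13, B))
Add(Mul(2740, Pow(Function('Q')(17, 71), -1)), Mul(Add(1588, -1466), Pow(Function('L')(Mul(-9, -5)), -1))) = Add(Mul(2740, Pow(Rational(-1, 182), -1)), Mul(Add(1588, -1466), Pow(Add(-13, Mul(-9, -5)), -1))) = Add(Mul(2740, -182), Mul(122, Pow(Add(-13, 45), -1))) = Add(-498680, Mul(122, Pow(32, -1))) = Add(-498680, Mul(122, Rational(1, 32))) = Add(-498680, Rational(61, 16)) = Rational(-7978819, 16)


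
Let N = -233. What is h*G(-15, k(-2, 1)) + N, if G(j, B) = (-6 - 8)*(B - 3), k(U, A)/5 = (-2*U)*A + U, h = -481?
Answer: 46905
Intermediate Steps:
k(U, A) = 5*U - 10*A*U (k(U, A) = 5*((-2*U)*A + U) = 5*(-2*A*U + U) = 5*(U - 2*A*U) = 5*U - 10*A*U)
G(j, B) = 42 - 14*B (G(j, B) = -14*(-3 + B) = 42 - 14*B)
h*G(-15, k(-2, 1)) + N = -481*(42 - 70*(-2)*(1 - 2*1)) - 233 = -481*(42 - 70*(-2)*(1 - 2)) - 233 = -481*(42 - 70*(-2)*(-1)) - 233 = -481*(42 - 14*10) - 233 = -481*(42 - 140) - 233 = -481*(-98) - 233 = 47138 - 233 = 46905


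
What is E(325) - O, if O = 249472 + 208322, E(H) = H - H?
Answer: -457794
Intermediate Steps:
E(H) = 0
O = 457794
E(325) - O = 0 - 1*457794 = 0 - 457794 = -457794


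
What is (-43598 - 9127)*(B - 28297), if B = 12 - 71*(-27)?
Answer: 1390252800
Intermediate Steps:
B = 1929 (B = 12 + 1917 = 1929)
(-43598 - 9127)*(B - 28297) = (-43598 - 9127)*(1929 - 28297) = -52725*(-26368) = 1390252800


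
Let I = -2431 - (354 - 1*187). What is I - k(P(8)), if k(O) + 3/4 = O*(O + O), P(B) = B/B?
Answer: -10397/4 ≈ -2599.3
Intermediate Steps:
P(B) = 1
k(O) = -¾ + 2*O² (k(O) = -¾ + O*(O + O) = -¾ + O*(2*O) = -¾ + 2*O²)
I = -2598 (I = -2431 - (354 - 187) = -2431 - 1*167 = -2431 - 167 = -2598)
I - k(P(8)) = -2598 - (-¾ + 2*1²) = -2598 - (-¾ + 2*1) = -2598 - (-¾ + 2) = -2598 - 1*5/4 = -2598 - 5/4 = -10397/4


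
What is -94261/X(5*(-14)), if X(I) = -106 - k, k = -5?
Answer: 94261/101 ≈ 933.28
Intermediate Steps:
X(I) = -101 (X(I) = -106 - 1*(-5) = -106 + 5 = -101)
-94261/X(5*(-14)) = -94261/(-101) = -94261*(-1/101) = 94261/101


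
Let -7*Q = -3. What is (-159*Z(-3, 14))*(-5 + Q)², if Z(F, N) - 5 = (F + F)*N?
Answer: 12862464/49 ≈ 2.6250e+5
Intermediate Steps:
Q = 3/7 (Q = -⅐*(-3) = 3/7 ≈ 0.42857)
Z(F, N) = 5 + 2*F*N (Z(F, N) = 5 + (F + F)*N = 5 + (2*F)*N = 5 + 2*F*N)
(-159*Z(-3, 14))*(-5 + Q)² = (-159*(5 + 2*(-3)*14))*(-5 + 3/7)² = (-159*(5 - 84))*(-32/7)² = -159*(-79)*(1024/49) = 12561*(1024/49) = 12862464/49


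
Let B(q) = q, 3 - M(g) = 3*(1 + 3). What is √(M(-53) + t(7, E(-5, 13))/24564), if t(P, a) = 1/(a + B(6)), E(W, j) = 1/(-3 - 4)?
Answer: I*√2282170428129/503562 ≈ 3.0*I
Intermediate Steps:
M(g) = -9 (M(g) = 3 - 3*(1 + 3) = 3 - 3*4 = 3 - 1*12 = 3 - 12 = -9)
E(W, j) = -⅐ (E(W, j) = 1/(-7) = -⅐)
t(P, a) = 1/(6 + a) (t(P, a) = 1/(a + 6) = 1/(6 + a))
√(M(-53) + t(7, E(-5, 13))/24564) = √(-9 + 1/((6 - ⅐)*24564)) = √(-9 + (1/24564)/(41/7)) = √(-9 + (7/41)*(1/24564)) = √(-9 + 7/1007124) = √(-9064109/1007124) = I*√2282170428129/503562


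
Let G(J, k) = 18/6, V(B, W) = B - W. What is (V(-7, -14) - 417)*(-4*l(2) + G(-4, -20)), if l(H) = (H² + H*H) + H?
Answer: 15170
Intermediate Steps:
l(H) = H + 2*H² (l(H) = (H² + H²) + H = 2*H² + H = H + 2*H²)
G(J, k) = 3 (G(J, k) = 18*(⅙) = 3)
(V(-7, -14) - 417)*(-4*l(2) + G(-4, -20)) = ((-7 - 1*(-14)) - 417)*(-8*(1 + 2*2) + 3) = ((-7 + 14) - 417)*(-8*(1 + 4) + 3) = (7 - 417)*(-8*5 + 3) = -410*(-4*10 + 3) = -410*(-40 + 3) = -410*(-37) = 15170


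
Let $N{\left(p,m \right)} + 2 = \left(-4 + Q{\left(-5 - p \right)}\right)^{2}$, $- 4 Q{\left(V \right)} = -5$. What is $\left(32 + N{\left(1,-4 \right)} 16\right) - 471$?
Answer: $-350$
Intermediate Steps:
$Q{\left(V \right)} = \frac{5}{4}$ ($Q{\left(V \right)} = \left(- \frac{1}{4}\right) \left(-5\right) = \frac{5}{4}$)
$N{\left(p,m \right)} = \frac{89}{16}$ ($N{\left(p,m \right)} = -2 + \left(-4 + \frac{5}{4}\right)^{2} = -2 + \left(- \frac{11}{4}\right)^{2} = -2 + \frac{121}{16} = \frac{89}{16}$)
$\left(32 + N{\left(1,-4 \right)} 16\right) - 471 = \left(32 + \frac{89}{16} \cdot 16\right) - 471 = \left(32 + 89\right) - 471 = 121 - 471 = -350$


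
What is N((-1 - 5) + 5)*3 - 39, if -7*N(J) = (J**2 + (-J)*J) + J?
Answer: -270/7 ≈ -38.571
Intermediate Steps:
N(J) = -J/7 (N(J) = -((J**2 + (-J)*J) + J)/7 = -((J**2 - J**2) + J)/7 = -(0 + J)/7 = -J/7)
N((-1 - 5) + 5)*3 - 39 = -((-1 - 5) + 5)/7*3 - 39 = -(-6 + 5)/7*3 - 39 = -1/7*(-1)*3 - 39 = (1/7)*3 - 39 = 3/7 - 39 = -270/7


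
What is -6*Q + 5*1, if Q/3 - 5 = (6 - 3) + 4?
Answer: -211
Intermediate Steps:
Q = 36 (Q = 15 + 3*((6 - 3) + 4) = 15 + 3*(3 + 4) = 15 + 3*7 = 15 + 21 = 36)
-6*Q + 5*1 = -6*36 + 5*1 = -216 + 5 = -211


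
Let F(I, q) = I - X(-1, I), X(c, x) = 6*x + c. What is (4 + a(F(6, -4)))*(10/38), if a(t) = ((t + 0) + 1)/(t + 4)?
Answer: 128/95 ≈ 1.3474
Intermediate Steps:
X(c, x) = c + 6*x
F(I, q) = 1 - 5*I (F(I, q) = I - (-1 + 6*I) = I + (1 - 6*I) = 1 - 5*I)
a(t) = (1 + t)/(4 + t) (a(t) = (t + 1)/(4 + t) = (1 + t)/(4 + t))
(4 + a(F(6, -4)))*(10/38) = (4 + (1 + (1 - 5*6))/(4 + (1 - 5*6)))*(10/38) = (4 + (1 + (1 - 30))/(4 + (1 - 30)))*(10*(1/38)) = (4 + (1 - 29)/(4 - 29))*(5/19) = (4 - 28/(-25))*(5/19) = (4 - 1/25*(-28))*(5/19) = (4 + 28/25)*(5/19) = (128/25)*(5/19) = 128/95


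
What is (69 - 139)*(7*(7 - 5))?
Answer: -980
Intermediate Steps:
(69 - 139)*(7*(7 - 5)) = -490*2 = -70*14 = -980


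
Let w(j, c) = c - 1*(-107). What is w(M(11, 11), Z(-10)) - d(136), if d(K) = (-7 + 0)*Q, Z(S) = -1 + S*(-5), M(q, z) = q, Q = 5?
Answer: 191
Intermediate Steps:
Z(S) = -1 - 5*S
w(j, c) = 107 + c (w(j, c) = c + 107 = 107 + c)
d(K) = -35 (d(K) = (-7 + 0)*5 = -7*5 = -35)
w(M(11, 11), Z(-10)) - d(136) = (107 + (-1 - 5*(-10))) - 1*(-35) = (107 + (-1 + 50)) + 35 = (107 + 49) + 35 = 156 + 35 = 191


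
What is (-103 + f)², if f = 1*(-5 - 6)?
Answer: 12996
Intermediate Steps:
f = -11 (f = 1*(-11) = -11)
(-103 + f)² = (-103 - 11)² = (-114)² = 12996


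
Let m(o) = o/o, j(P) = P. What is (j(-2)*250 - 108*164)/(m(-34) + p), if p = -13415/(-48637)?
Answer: -221444261/15513 ≈ -14275.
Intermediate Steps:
m(o) = 1
p = 13415/48637 (p = -13415*(-1/48637) = 13415/48637 ≈ 0.27582)
(j(-2)*250 - 108*164)/(m(-34) + p) = (-2*250 - 108*164)/(1 + 13415/48637) = (-500 - 17712)/(62052/48637) = -18212*48637/62052 = -221444261/15513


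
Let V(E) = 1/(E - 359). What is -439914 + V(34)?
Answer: -142972051/325 ≈ -4.3991e+5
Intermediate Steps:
V(E) = 1/(-359 + E)
-439914 + V(34) = -439914 + 1/(-359 + 34) = -439914 + 1/(-325) = -439914 - 1/325 = -142972051/325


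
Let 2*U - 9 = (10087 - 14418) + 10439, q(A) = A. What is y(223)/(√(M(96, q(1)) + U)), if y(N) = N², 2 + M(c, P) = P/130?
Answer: 49729*√12913745/198673 ≈ 899.49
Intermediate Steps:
M(c, P) = -2 + P/130
U = 6117/2 (U = 9/2 + ((10087 - 14418) + 10439)/2 = 9/2 + (-4331 + 10439)/2 = 9/2 + (½)*6108 = 9/2 + 3054 = 6117/2 ≈ 3058.5)
y(223)/(√(M(96, q(1)) + U)) = 223²/(√((-2 + (1/130)*1) + 6117/2)) = 49729/(√((-2 + 1/130) + 6117/2)) = 49729/(√(-259/130 + 6117/2)) = 49729/(√(198673/65)) = 49729/((√12913745/65)) = 49729*(√12913745/198673) = 49729*√12913745/198673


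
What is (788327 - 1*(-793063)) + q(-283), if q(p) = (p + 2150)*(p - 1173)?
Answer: -1136962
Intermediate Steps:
q(p) = (-1173 + p)*(2150 + p) (q(p) = (2150 + p)*(-1173 + p) = (-1173 + p)*(2150 + p))
(788327 - 1*(-793063)) + q(-283) = (788327 - 1*(-793063)) + (-2521950 + (-283)² + 977*(-283)) = (788327 + 793063) + (-2521950 + 80089 - 276491) = 1581390 - 2718352 = -1136962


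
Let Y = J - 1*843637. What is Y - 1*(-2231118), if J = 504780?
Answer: 1892261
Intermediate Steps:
Y = -338857 (Y = 504780 - 1*843637 = 504780 - 843637 = -338857)
Y - 1*(-2231118) = -338857 - 1*(-2231118) = -338857 + 2231118 = 1892261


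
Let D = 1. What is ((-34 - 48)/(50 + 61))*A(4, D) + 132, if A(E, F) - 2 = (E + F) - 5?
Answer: 14488/111 ≈ 130.52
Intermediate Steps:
A(E, F) = -3 + E + F (A(E, F) = 2 + ((E + F) - 5) = 2 + (-5 + E + F) = -3 + E + F)
((-34 - 48)/(50 + 61))*A(4, D) + 132 = ((-34 - 48)/(50 + 61))*(-3 + 4 + 1) + 132 = -82/111*2 + 132 = -164/111 + 132 = 14488/111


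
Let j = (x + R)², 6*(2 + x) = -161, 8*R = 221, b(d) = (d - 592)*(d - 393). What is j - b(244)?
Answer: -29865911/576 ≈ -51851.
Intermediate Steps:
b(d) = (-592 + d)*(-393 + d)
R = 221/8 (R = (⅛)*221 = 221/8 ≈ 27.625)
x = -173/6 (x = -2 + (⅙)*(-161) = -2 - 161/6 = -173/6 ≈ -28.833)
j = 841/576 (j = (-173/6 + 221/8)² = (-29/24)² = 841/576 ≈ 1.4601)
j - b(244) = 841/576 - (232656 + 244² - 985*244) = 841/576 - (232656 + 59536 - 240340) = 841/576 - 1*51852 = 841/576 - 51852 = -29865911/576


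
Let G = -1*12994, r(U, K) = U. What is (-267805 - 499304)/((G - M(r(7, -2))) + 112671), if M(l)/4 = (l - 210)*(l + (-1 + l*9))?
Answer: -767109/155705 ≈ -4.9267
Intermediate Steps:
M(l) = 4*(-1 + 10*l)*(-210 + l) (M(l) = 4*((l - 210)*(l + (-1 + l*9))) = 4*((-210 + l)*(l + (-1 + 9*l))) = 4*((-210 + l)*(-1 + 10*l)) = 4*((-1 + 10*l)*(-210 + l)) = 4*(-1 + 10*l)*(-210 + l))
G = -12994
(-267805 - 499304)/((G - M(r(7, -2))) + 112671) = (-267805 - 499304)/((-12994 - (840 - 8404*7 + 40*7²)) + 112671) = -767109/((-12994 - (840 - 58828 + 40*49)) + 112671) = -767109/((-12994 - (840 - 58828 + 1960)) + 112671) = -767109/((-12994 - 1*(-56028)) + 112671) = -767109/((-12994 + 56028) + 112671) = -767109/(43034 + 112671) = -767109/155705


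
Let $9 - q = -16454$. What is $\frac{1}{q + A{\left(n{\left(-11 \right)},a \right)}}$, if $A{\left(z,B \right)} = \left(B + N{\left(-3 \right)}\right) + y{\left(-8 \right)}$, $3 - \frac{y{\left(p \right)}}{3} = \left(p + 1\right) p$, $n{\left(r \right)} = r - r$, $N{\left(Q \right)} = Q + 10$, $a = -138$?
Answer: $\frac{1}{16173} \approx 6.1831 \cdot 10^{-5}$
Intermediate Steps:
$q = 16463$ ($q = 9 - -16454 = 9 + 16454 = 16463$)
$N{\left(Q \right)} = 10 + Q$
$n{\left(r \right)} = 0$
$y{\left(p \right)} = 9 - 3 p \left(1 + p\right)$ ($y{\left(p \right)} = 9 - 3 \left(p + 1\right) p = 9 - 3 \left(1 + p\right) p = 9 - 3 p \left(1 + p\right)$)
$A{\left(z,B \right)} = -152 + B$ ($A{\left(z,B \right)} = \left(B + \left(10 - 3\right)\right) - \left(-33 + 192\right) = \left(B + 7\right) + \left(9 + 24 - 192\right) = \left(7 + B\right) + \left(9 + 24 - 192\right) = \left(7 + B\right) - 159 = -152 + B$)
$\frac{1}{q + A{\left(n{\left(-11 \right)},a \right)}} = \frac{1}{16463 - 290} = \frac{1}{16173}$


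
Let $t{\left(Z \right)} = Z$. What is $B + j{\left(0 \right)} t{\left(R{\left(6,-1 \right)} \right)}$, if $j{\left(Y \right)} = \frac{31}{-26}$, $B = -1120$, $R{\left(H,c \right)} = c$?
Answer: $- \frac{29089}{26} \approx -1118.8$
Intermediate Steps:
$j{\left(Y \right)} = - \frac{31}{26}$ ($j{\left(Y \right)} = 31 \left(- \frac{1}{26}\right) = - \frac{31}{26}$)
$B + j{\left(0 \right)} t{\left(R{\left(6,-1 \right)} \right)} = -1120 - - \frac{31}{26} = -1120 + \frac{31}{26} = - \frac{29089}{26}$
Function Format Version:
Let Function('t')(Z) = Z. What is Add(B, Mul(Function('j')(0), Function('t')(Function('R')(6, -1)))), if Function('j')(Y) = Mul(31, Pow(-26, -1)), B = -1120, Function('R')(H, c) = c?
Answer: Rational(-29089, 26) ≈ -1118.8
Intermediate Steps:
Function('j')(Y) = Rational(-31, 26) (Function('j')(Y) = Mul(31, Rational(-1, 26)) = Rational(-31, 26))
Add(B, Mul(Function('j')(0), Function('t')(Function('R')(6, -1)))) = Add(-1120, Mul(Rational(-31, 26), -1)) = Add(-1120, Rational(31, 26)) = Rational(-29089, 26)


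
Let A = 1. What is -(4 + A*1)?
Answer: -5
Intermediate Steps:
-(4 + A*1) = -(4 + 1*1) = -(4 + 1) = -1*5 = -5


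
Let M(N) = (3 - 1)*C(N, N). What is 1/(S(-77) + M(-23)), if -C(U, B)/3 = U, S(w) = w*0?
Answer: 1/138 ≈ 0.0072464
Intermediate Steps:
S(w) = 0
C(U, B) = -3*U
M(N) = -6*N (M(N) = (3 - 1)*(-3*N) = 2*(-3*N) = -6*N)
1/(S(-77) + M(-23)) = 1/(0 - 6*(-23)) = 1/(0 + 138) = 1/138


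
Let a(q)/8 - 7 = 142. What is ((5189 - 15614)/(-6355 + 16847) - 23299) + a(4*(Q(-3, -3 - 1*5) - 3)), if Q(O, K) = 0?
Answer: -231957069/10492 ≈ -22108.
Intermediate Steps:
a(q) = 1192 (a(q) = 56 + 8*142 = 56 + 1136 = 1192)
((5189 - 15614)/(-6355 + 16847) - 23299) + a(4*(Q(-3, -3 - 1*5) - 3)) = ((5189 - 15614)/(-6355 + 16847) - 23299) + 1192 = (-10425/10492 - 23299) + 1192 = -244463533/10492 + 1192 = -231957069/10492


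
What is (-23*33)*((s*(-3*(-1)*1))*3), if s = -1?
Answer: 6831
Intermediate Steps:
(-23*33)*((s*(-3*(-1)*1))*3) = (-23*33)*(-(-3*(-1))*3) = -759*(-3)*3 = -759*(-1*3)*3 = -(-2277)*3 = -759*(-9) = 6831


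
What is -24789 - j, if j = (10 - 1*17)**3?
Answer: -24446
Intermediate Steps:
j = -343 (j = (10 - 17)**3 = (-7)**3 = -343)
-24789 - j = -24789 - 1*(-343) = -24789 + 343 = -24446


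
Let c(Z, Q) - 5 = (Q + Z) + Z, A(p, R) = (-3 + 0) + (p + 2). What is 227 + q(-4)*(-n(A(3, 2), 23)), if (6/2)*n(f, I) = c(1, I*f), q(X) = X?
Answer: 893/3 ≈ 297.67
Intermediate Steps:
A(p, R) = -1 + p (A(p, R) = -3 + (2 + p) = -1 + p)
c(Z, Q) = 5 + Q + 2*Z (c(Z, Q) = 5 + ((Q + Z) + Z) = 5 + (Q + 2*Z) = 5 + Q + 2*Z)
n(f, I) = 7/3 + I*f/3 (n(f, I) = (5 + I*f + 2*1)/3 = (5 + I*f + 2)/3 = (7 + I*f)/3 = 7/3 + I*f/3)
227 + q(-4)*(-n(A(3, 2), 23)) = 227 - (-4)*(7/3 + (⅓)*23*(-1 + 3)) = 227 - (-4)*(7/3 + (⅓)*23*2) = 227 - (-4)*(7/3 + 46/3) = 227 - (-4)*53/3 = 227 - 4*(-53/3) = 227 + 212/3 = 893/3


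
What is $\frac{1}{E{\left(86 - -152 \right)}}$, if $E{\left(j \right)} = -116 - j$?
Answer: $- \frac{1}{354} \approx -0.0028249$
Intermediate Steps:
$\frac{1}{E{\left(86 - -152 \right)}} = \frac{1}{-116 - \left(86 - -152\right)} = \frac{1}{-116 - \left(86 + 152\right)} = \frac{1}{-116 - 238} = \frac{1}{-354} = - \frac{1}{354}$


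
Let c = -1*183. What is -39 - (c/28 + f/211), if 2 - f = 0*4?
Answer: -191855/5908 ≈ -32.474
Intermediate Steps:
f = 2 (f = 2 - 0*4 = 2 - 1*0 = 2 + 0 = 2)
c = -183
-39 - (c/28 + f/211) = -39 - (-183/28 + 2/211) = -39 - 1*(-38557/5908) = -39 + 38557/5908 = -191855/5908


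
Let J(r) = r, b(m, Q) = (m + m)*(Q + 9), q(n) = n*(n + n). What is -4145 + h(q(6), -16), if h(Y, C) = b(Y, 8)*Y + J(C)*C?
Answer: 172367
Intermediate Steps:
q(n) = 2*n² (q(n) = n*(2*n) = 2*n²)
b(m, Q) = 2*m*(9 + Q) (b(m, Q) = (2*m)*(9 + Q) = 2*m*(9 + Q))
h(Y, C) = C² + 34*Y² (h(Y, C) = (2*Y*(9 + 8))*Y + C*C = (2*Y*17)*Y + C² = (34*Y)*Y + C² = 34*Y² + C² = C² + 34*Y²)
-4145 + h(q(6), -16) = -4145 + ((-16)² + 34*(2*6²)²) = -4145 + (256 + 34*(2*36)²) = -4145 + (256 + 34*72²) = -4145 + (256 + 34*5184) = -4145 + (256 + 176256) = -4145 + 176512 = 172367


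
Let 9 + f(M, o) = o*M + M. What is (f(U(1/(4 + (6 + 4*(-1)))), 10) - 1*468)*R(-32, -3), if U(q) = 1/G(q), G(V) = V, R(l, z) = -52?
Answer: 21372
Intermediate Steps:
U(q) = 1/q
f(M, o) = -9 + M + M*o (f(M, o) = -9 + (o*M + M) = -9 + (M*o + M) = -9 + (M + M*o) = -9 + M + M*o)
(f(U(1/(4 + (6 + 4*(-1)))), 10) - 1*468)*R(-32, -3) = ((-9 + 1/(1/(4 + (6 + 4*(-1)))) + 10/1/(4 + (6 + 4*(-1)))) - 1*468)*(-52) = ((-9 + 1/(1/(4 + (6 - 4))) + 10/1/(4 + (6 - 4))) - 468)*(-52) = ((-9 + 1/(1/(4 + 2)) + 10/1/(4 + 2)) - 468)*(-52) = ((-9 + 1/(1/6) + 10/1/6) - 468)*(-52) = ((-9 + 1/(⅙) + 10/(⅙)) - 468)*(-52) = ((-9 + 6 + 6*10) - 468)*(-52) = ((-9 + 6 + 60) - 468)*(-52) = (57 - 468)*(-52) = -411*(-52) = 21372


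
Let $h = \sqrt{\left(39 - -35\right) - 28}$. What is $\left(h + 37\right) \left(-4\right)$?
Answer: $-148 - 4 \sqrt{46} \approx -175.13$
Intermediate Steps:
$h = \sqrt{46}$ ($h = \sqrt{\left(39 + 35\right) - 28} = \sqrt{74 - 28} = \sqrt{46} \approx 6.7823$)
$\left(h + 37\right) \left(-4\right) = \left(\sqrt{46} + 37\right) \left(-4\right) = \left(37 + \sqrt{46}\right) \left(-4\right) = -148 - 4 \sqrt{46}$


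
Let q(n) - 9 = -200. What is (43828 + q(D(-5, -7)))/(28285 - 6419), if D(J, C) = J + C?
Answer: 43637/21866 ≈ 1.9957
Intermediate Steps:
D(J, C) = C + J
q(n) = -191 (q(n) = 9 - 200 = -191)
(43828 + q(D(-5, -7)))/(28285 - 6419) = (43828 - 191)/(28285 - 6419) = 43637/21866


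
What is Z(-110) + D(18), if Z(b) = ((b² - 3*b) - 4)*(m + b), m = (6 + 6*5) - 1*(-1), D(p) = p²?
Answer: -906774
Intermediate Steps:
m = 37 (m = (6 + 30) + 1 = 36 + 1 = 37)
Z(b) = (37 + b)*(-4 + b² - 3*b) (Z(b) = ((b² - 3*b) - 4)*(37 + b) = (-4 + b² - 3*b)*(37 + b) = (37 + b)*(-4 + b² - 3*b))
Z(-110) + D(18) = (-148 + (-110)³ - 115*(-110) + 34*(-110)²) + 18² = (-148 - 1331000 + 12650 + 34*12100) + 324 = (-148 - 1331000 + 12650 + 411400) + 324 = -907098 + 324 = -906774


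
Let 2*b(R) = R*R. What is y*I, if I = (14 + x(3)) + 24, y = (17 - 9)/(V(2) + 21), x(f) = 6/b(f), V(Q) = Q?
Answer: 944/69 ≈ 13.681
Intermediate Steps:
b(R) = R**2/2 (b(R) = (R*R)/2 = R**2/2)
x(f) = 12/f**2 (x(f) = 6/((f**2/2)) = 6*(2/f**2) = 12/f**2)
y = 8/23 (y = (17 - 9)/(2 + 21) = 8/23 ≈ 0.34783)
I = 118/3 (I = (14 + 12/3**2) + 24 = (14 + 12*(1/9)) + 24 = (14 + 4/3) + 24 = 46/3 + 24 = 118/3 ≈ 39.333)
y*I = (8/23)*(118/3) = 944/69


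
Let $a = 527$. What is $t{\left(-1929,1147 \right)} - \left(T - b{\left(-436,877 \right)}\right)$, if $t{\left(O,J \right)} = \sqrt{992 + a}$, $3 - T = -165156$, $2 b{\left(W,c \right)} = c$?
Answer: $- \frac{329441}{2} + 7 \sqrt{31} \approx -1.6468 \cdot 10^{5}$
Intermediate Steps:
$b{\left(W,c \right)} = \frac{c}{2}$
$T = 165159$ ($T = 3 - -165156 = 3 + 165156 = 165159$)
$t{\left(O,J \right)} = 7 \sqrt{31}$ ($t{\left(O,J \right)} = \sqrt{992 + 527} = \sqrt{1519} = 7 \sqrt{31}$)
$t{\left(-1929,1147 \right)} - \left(T - b{\left(-436,877 \right)}\right) = 7 \sqrt{31} + \left(\frac{1}{2} \cdot 877 - 165159\right) = 7 \sqrt{31} + \left(\frac{877}{2} - 165159\right) = 7 \sqrt{31} - \frac{329441}{2} = - \frac{329441}{2} + 7 \sqrt{31}$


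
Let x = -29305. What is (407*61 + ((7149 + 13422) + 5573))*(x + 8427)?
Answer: -1064172538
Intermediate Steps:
(407*61 + ((7149 + 13422) + 5573))*(x + 8427) = (407*61 + ((7149 + 13422) + 5573))*(-29305 + 8427) = (24827 + (20571 + 5573))*(-20878) = (24827 + 26144)*(-20878) = 50971*(-20878) = -1064172538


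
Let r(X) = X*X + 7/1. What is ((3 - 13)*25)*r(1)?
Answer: -2000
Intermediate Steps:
r(X) = 7 + X**2 (r(X) = X**2 + 7*1 = X**2 + 7 = 7 + X**2)
((3 - 13)*25)*r(1) = ((3 - 13)*25)*(7 + 1**2) = (-10*25)*(7 + 1) = -250*8 = -2000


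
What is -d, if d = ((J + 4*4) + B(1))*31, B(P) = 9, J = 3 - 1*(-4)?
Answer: -992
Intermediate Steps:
J = 7 (J = 3 + 4 = 7)
d = 992 (d = ((7 + 4*4) + 9)*31 = ((7 + 16) + 9)*31 = (23 + 9)*31 = 32*31 = 992)
-d = -1*992 = -992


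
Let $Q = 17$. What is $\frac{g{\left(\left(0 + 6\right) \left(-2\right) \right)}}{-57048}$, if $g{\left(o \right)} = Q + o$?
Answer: $- \frac{5}{57048} \approx -8.7645 \cdot 10^{-5}$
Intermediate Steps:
$g{\left(o \right)} = 17 + o$
$\frac{g{\left(\left(0 + 6\right) \left(-2\right) \right)}}{-57048} = \frac{17 + \left(0 + 6\right) \left(-2\right)}{-57048} = \left(17 + 6 \left(-2\right)\right) \left(- \frac{1}{57048}\right) = \left(17 - 12\right) \left(- \frac{1}{57048}\right) = 5 \left(- \frac{1}{57048}\right) = - \frac{5}{57048}$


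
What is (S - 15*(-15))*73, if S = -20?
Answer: 14965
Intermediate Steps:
(S - 15*(-15))*73 = (-20 - 15*(-15))*73 = (-20 + 225)*73 = 205*73 = 14965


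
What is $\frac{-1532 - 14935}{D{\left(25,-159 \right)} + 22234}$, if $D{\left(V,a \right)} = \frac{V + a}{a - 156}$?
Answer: $- \frac{5187105}{7003844} \approx -0.74061$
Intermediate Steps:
$D{\left(V,a \right)} = \frac{V + a}{-156 + a}$
$\frac{-1532 - 14935}{D{\left(25,-159 \right)} + 22234} = \frac{-1532 - 14935}{\frac{25 - 159}{-156 - 159} + 22234} = - \frac{16467}{\frac{1}{-315} \left(-134\right) + 22234} = - \frac{16467}{\left(- \frac{1}{315}\right) \left(-134\right) + 22234} = - \frac{16467}{\frac{134}{315} + 22234} = - \frac{16467}{\frac{7003844}{315}} = \left(-16467\right) \frac{315}{7003844} = - \frac{5187105}{7003844}$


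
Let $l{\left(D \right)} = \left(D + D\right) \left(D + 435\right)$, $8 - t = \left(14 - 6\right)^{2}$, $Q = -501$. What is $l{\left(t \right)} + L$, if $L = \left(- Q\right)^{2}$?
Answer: $208553$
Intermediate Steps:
$t = -56$ ($t = 8 - \left(14 - 6\right)^{2} = 8 - 8^{2} = 8 - 64 = -56$)
$l{\left(D \right)} = 2 D \left(435 + D\right)$
$L = 251001$ ($L = \left(\left(-1\right) \left(-501\right)\right)^{2} = 501^{2} = 251001$)
$l{\left(t \right)} + L = 2 \left(-56\right) \left(435 - 56\right) + 251001 = 2 \left(-56\right) 379 + 251001 = -42448 + 251001 = 208553$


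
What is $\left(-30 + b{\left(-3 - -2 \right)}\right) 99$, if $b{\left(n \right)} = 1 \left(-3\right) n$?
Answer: $-2673$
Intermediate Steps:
$b{\left(n \right)} = - 3 n$
$\left(-30 + b{\left(-3 - -2 \right)}\right) 99 = \left(-30 - 3 \left(-3 - -2\right)\right) 99 = \left(-30 - 3 \left(-3 + 2\right)\right) 99 = \left(-30 - -3\right) 99 = \left(-30 + 3\right) 99 = \left(-27\right) 99 = -2673$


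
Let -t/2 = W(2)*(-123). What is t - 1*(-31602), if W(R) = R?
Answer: 32094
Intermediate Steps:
t = 492 (t = -4*(-123) = -2*(-246) = 492)
t - 1*(-31602) = 492 - 1*(-31602) = 492 + 31602 = 32094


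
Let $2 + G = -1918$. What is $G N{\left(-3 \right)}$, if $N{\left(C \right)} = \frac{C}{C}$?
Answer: $-1920$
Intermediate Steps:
$N{\left(C \right)} = 1$
$G = -1920$ ($G = -2 - 1918 = -1920$)
$G N{\left(-3 \right)} = \left(-1920\right) 1 = -1920$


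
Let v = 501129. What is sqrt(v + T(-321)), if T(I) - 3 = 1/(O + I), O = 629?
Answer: sqrt(11884846589)/154 ≈ 707.91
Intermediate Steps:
T(I) = 3 + 1/(629 + I)
sqrt(v + T(-321)) = sqrt(501129 + (1888 + 3*(-321))/(629 - 321)) = sqrt(501129 + (1888 - 963)/308) = sqrt(501129 + (1/308)*925) = sqrt(501129 + 925/308) = sqrt(154348657/308) = sqrt(11884846589)/154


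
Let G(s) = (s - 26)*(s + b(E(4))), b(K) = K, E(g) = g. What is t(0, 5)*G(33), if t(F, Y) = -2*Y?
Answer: -2590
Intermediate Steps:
G(s) = (-26 + s)*(4 + s) (G(s) = (s - 26)*(s + 4) = (-26 + s)*(4 + s))
t(0, 5)*G(33) = (-2*5)*(-104 + 33² - 22*33) = -10*(-104 + 1089 - 726) = -10*259 = -2590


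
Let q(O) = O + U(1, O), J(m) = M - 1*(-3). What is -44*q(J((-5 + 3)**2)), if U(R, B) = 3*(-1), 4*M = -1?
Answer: 11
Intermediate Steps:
M = -1/4 (M = (1/4)*(-1) = -1/4 ≈ -0.25000)
U(R, B) = -3
J(m) = 11/4 (J(m) = -1/4 - 1*(-3) = -1/4 + 3 = 11/4)
q(O) = -3 + O (q(O) = O - 3 = -3 + O)
-44*q(J((-5 + 3)**2)) = -44*(-3 + 11/4) = -44*(-1/4) = 11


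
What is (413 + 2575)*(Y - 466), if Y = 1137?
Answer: 2004948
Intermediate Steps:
(413 + 2575)*(Y - 466) = (413 + 2575)*(1137 - 466) = 2988*671 = 2004948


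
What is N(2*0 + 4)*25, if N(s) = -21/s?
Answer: -525/4 ≈ -131.25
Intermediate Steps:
N(2*0 + 4)*25 = -21/(2*0 + 4)*25 = -21/(0 + 4)*25 = -21/4*25 = -525/4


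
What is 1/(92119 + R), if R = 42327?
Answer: 1/134446 ≈ 7.4379e-6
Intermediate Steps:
1/(92119 + R) = 1/(92119 + 42327) = 1/134446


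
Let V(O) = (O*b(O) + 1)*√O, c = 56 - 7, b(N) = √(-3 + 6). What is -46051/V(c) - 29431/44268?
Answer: 39632231/159409068 - 322357*√3/7202 ≈ -77.277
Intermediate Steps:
b(N) = √3
c = 49
V(O) = √O*(1 + O*√3) (V(O) = (O*√3 + 1)*√O = (1 + O*√3)*√O = √O*(1 + O*√3))
-46051/V(c) - 29431/44268 = -46051*1/(7*(1 + 49*√3)) - 29431/44268 = -46051*1/(7*(1 + 49*√3)) - 29431*1/44268 = -46051/(7 + 343*√3) - 29431/44268 = -29431/44268 - 46051/(7 + 343*√3)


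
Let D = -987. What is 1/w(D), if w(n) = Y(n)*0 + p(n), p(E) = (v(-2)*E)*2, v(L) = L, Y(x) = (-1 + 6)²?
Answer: 1/3948 ≈ 0.00025329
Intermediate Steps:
Y(x) = 25 (Y(x) = 5² = 25)
p(E) = -4*E (p(E) = -2*E*2 = -4*E)
w(n) = -4*n (w(n) = 25*0 - 4*n = 0 - 4*n = -4*n)
1/w(D) = 1/(-4*(-987)) = 1/3948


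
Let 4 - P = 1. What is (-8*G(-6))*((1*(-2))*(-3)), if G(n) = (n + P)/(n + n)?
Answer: -12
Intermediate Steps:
P = 3 (P = 4 - 1*1 = 4 - 1 = 3)
G(n) = (3 + n)/(2*n) (G(n) = (n + 3)/(n + n) = (3 + n)/((2*n)) = (3 + n)*(1/(2*n)) = (3 + n)/(2*n))
(-8*G(-6))*((1*(-2))*(-3)) = (-4*(3 - 6)/(-6))*((1*(-2))*(-3)) = (-4*(-1)*(-3)/6)*(-2*(-3)) = -8*1/4*6 = -2*6 = -12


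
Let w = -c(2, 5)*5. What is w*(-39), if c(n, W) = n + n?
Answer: 780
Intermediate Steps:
c(n, W) = 2*n
w = -20 (w = -2*2*5 = -1*4*5 = -4*5 = -20)
w*(-39) = -20*(-39) = 780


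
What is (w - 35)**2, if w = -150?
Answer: 34225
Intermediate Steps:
(w - 35)**2 = (-150 - 35)**2 = (-185)**2 = 34225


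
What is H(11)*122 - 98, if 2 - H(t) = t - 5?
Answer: -586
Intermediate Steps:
H(t) = 7 - t (H(t) = 2 - (t - 5) = 2 - (-5 + t) = 2 + (5 - t) = 7 - t)
H(11)*122 - 98 = (7 - 1*11)*122 - 98 = (7 - 11)*122 - 98 = -4*122 - 98 = -488 - 98 = -586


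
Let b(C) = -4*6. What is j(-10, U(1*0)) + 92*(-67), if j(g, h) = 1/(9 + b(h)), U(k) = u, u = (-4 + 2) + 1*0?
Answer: -92461/15 ≈ -6164.1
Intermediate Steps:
b(C) = -24
u = -2 (u = -2 + 0 = -2)
U(k) = -2
j(g, h) = -1/15 (j(g, h) = 1/(9 - 24) = 1/(-15) = -1/15)
j(-10, U(1*0)) + 92*(-67) = -1/15 + 92*(-67) = -1/15 - 6164 = -92461/15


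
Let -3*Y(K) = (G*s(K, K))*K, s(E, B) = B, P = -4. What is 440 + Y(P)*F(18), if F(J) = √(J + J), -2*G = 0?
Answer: 440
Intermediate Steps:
G = 0 (G = -½*0 = 0)
F(J) = √2*√J (F(J) = √(2*J) = √2*√J)
Y(K) = 0 (Y(K) = -0*K*K/3 = -0*K = -⅓*0 = 0)
440 + Y(P)*F(18) = 440 + 0*(√2*√18) = 440 + 0*(√2*(3*√2)) = 440 + 0*6 = 440 + 0 = 440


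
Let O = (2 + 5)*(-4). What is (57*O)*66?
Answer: -105336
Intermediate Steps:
O = -28 (O = 7*(-4) = -28)
(57*O)*66 = (57*(-28))*66 = -1596*66 = -105336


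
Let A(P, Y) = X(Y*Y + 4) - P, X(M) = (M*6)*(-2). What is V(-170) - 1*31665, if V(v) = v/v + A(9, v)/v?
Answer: -5036023/170 ≈ -29624.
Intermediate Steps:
X(M) = -12*M (X(M) = (6*M)*(-2) = -12*M)
A(P, Y) = -48 - P - 12*Y² (A(P, Y) = -12*(Y*Y + 4) - P = -12*(Y² + 4) - P = -12*(4 + Y²) - P = (-48 - 12*Y²) - P = -48 - P - 12*Y²)
V(v) = 1 + (-57 - 12*v²)/v (V(v) = v/v + (-48 - 1*9 - 12*v²)/v = 1 + (-48 - 9 - 12*v²)/v = 1 + (-57 - 12*v²)/v)
V(-170) - 1*31665 = (1 - 57/(-170) - 12*(-170)) - 1*31665 = (1 - 57*(-1/170) + 2040) - 31665 = (1 + 57/170 + 2040) - 31665 = 347027/170 - 31665 = -5036023/170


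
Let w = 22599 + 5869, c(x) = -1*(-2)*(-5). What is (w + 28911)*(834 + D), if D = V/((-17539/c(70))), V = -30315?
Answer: 821918370504/17539 ≈ 4.6862e+7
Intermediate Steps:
c(x) = -10 (c(x) = 2*(-5) = -10)
w = 28468
D = -303150/17539 (D = -30315/((-17539/(-10))) = -30315/((-17539*(-⅒))) = -30315/17539/10 = -30315*10/17539 = -303150/17539 ≈ -17.284)
(w + 28911)*(834 + D) = (28468 + 28911)*(834 - 303150/17539) = 57379*(14324376/17539) = 821918370504/17539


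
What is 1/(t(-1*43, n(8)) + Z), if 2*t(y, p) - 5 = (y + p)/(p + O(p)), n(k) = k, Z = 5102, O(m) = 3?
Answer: 11/56132 ≈ 0.00019597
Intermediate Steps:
t(y, p) = 5/2 + (p + y)/(2*(3 + p)) (t(y, p) = 5/2 + ((y + p)/(p + 3))/2 = 5/2 + ((p + y)/(3 + p))/2 = 5/2 + (p + y)/(2*(3 + p)))
1/(t(-1*43, n(8)) + Z) = 1/((15 - 1*43 + 6*8)/(2*(3 + 8)) + 5102) = 1/((½)*(15 - 43 + 48)/11 + 5102) = 1/((½)*(1/11)*20 + 5102) = 1/(10/11 + 5102) = 1/(56132/11) = 11/56132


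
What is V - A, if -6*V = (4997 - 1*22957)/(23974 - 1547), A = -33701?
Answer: 2267445961/67281 ≈ 33701.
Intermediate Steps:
V = 8980/67281 (V = -(4997 - 1*22957)/(6*(23974 - 1547)) = -(4997 - 22957)/(6*22427) = -(-8980)/(3*22427) = -⅙*(-17960/22427) = 8980/67281 ≈ 0.13347)
V - A = 8980/67281 - 1*(-33701) = 8980/67281 + 33701 = 2267445961/67281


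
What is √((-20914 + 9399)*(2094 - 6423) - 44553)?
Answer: √49803882 ≈ 7057.2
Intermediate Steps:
√((-20914 + 9399)*(2094 - 6423) - 44553) = √(-11515*(-4329) - 44553) = √(49848435 - 44553) = √49803882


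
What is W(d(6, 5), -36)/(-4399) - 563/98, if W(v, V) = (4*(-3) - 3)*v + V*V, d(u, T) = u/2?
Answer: -2599235/431102 ≈ -6.0293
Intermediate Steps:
d(u, T) = u/2 (d(u, T) = u*(½) = u/2)
W(v, V) = V² - 15*v (W(v, V) = (-12 - 3)*v + V² = -15*v + V² = V² - 15*v)
W(d(6, 5), -36)/(-4399) - 563/98 = ((-36)² - 15*6/2)/(-4399) - 563/98 = (1296 - 15*3)*(-1/4399) - 563*1/98 = (1296 - 45)*(-1/4399) - 563/98 = 1251*(-1/4399) - 563/98 = -1251/4399 - 563/98 = -2599235/431102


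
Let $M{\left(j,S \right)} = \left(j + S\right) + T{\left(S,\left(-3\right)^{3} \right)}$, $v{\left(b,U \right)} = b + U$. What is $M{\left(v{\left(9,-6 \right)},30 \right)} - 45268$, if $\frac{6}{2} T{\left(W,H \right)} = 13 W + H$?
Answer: $-45114$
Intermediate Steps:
$T{\left(W,H \right)} = \frac{H}{3} + \frac{13 W}{3}$ ($T{\left(W,H \right)} = \frac{13 W + H}{3} = \frac{H + 13 W}{3} = \frac{H}{3} + \frac{13 W}{3}$)
$v{\left(b,U \right)} = U + b$
$M{\left(j,S \right)} = -9 + j + \frac{16 S}{3}$ ($M{\left(j,S \right)} = \left(j + S\right) + \left(\frac{\left(-3\right)^{3}}{3} + \frac{13 S}{3}\right) = \left(S + j\right) + \left(\frac{1}{3} \left(-27\right) + \frac{13 S}{3}\right) = \left(S + j\right) + \left(-9 + \frac{13 S}{3}\right) = -9 + j + \frac{16 S}{3}$)
$M{\left(v{\left(9,-6 \right)},30 \right)} - 45268 = \left(-9 + \left(-6 + 9\right) + \frac{16}{3} \cdot 30\right) - 45268 = \left(-9 + 3 + 160\right) - 45268 = 154 - 45268 = -45114$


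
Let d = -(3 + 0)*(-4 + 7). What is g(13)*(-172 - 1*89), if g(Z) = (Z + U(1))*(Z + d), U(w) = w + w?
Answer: -15660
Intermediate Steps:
U(w) = 2*w
d = -9 (d = -3*3 = -1*9 = -9)
g(Z) = (-9 + Z)*(2 + Z) (g(Z) = (Z + 2*1)*(Z - 9) = (Z + 2)*(-9 + Z) = (2 + Z)*(-9 + Z) = (-9 + Z)*(2 + Z))
g(13)*(-172 - 1*89) = (-18 + 13² - 7*13)*(-172 - 1*89) = (-18 + 169 - 91)*(-172 - 89) = 60*(-261) = -15660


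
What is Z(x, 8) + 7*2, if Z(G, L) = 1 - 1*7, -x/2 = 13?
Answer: 8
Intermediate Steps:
x = -26 (x = -2*13 = -26)
Z(G, L) = -6 (Z(G, L) = 1 - 7 = -6)
Z(x, 8) + 7*2 = -6 + 7*2 = -6 + 14 = 8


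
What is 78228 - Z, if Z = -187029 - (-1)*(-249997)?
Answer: 515254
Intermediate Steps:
Z = -437026 (Z = -187029 - 1*249997 = -187029 - 249997 = -437026)
78228 - Z = 78228 - 1*(-437026) = 78228 + 437026 = 515254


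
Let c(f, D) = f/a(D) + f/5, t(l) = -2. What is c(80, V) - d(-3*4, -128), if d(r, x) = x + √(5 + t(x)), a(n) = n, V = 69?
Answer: 10016/69 - √3 ≈ 143.43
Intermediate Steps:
c(f, D) = f/5 + f/D (c(f, D) = f/D + f/5 = f/5 + f/D)
d(r, x) = x + √3 (d(r, x) = x + √(5 - 2) = x + √3)
c(80, V) - d(-3*4, -128) = ((⅕)*80 + 80/69) - (-128 + √3) = (16 + 80*(1/69)) + (128 - √3) = (16 + 80/69) + (128 - √3) = 1184/69 + (128 - √3) = 10016/69 - √3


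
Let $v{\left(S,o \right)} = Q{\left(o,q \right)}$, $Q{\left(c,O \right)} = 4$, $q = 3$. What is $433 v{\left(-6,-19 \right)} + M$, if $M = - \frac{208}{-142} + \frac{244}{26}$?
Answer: $\frac{1608650}{923} \approx 1742.8$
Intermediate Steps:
$v{\left(S,o \right)} = 4$
$M = \frac{10014}{923}$ ($M = \left(-208\right) \left(- \frac{1}{142}\right) + 244 \cdot \frac{1}{26} = \frac{104}{71} + \frac{122}{13} = \frac{10014}{923} \approx 10.849$)
$433 v{\left(-6,-19 \right)} + M = 433 \cdot 4 + \frac{10014}{923} = 1732 + \frac{10014}{923} = \frac{1608650}{923}$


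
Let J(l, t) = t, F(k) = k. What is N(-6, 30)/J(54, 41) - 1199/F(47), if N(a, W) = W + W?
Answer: -46339/1927 ≈ -24.047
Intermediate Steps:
N(a, W) = 2*W
N(-6, 30)/J(54, 41) - 1199/F(47) = (2*30)/41 - 1199/47 = 60*(1/41) - 1199*1/47 = 60/41 - 1199/47 = -46339/1927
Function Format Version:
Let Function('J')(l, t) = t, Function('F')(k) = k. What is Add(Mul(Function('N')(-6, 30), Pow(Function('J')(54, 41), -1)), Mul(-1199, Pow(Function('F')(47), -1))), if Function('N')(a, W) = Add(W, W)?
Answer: Rational(-46339, 1927) ≈ -24.047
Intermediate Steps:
Function('N')(a, W) = Mul(2, W)
Add(Mul(Function('N')(-6, 30), Pow(Function('J')(54, 41), -1)), Mul(-1199, Pow(Function('F')(47), -1))) = Add(Mul(Mul(2, 30), Pow(41, -1)), Mul(-1199, Pow(47, -1))) = Add(Mul(60, Rational(1, 41)), Mul(-1199, Rational(1, 47))) = Add(Rational(60, 41), Rational(-1199, 47)) = Rational(-46339, 1927)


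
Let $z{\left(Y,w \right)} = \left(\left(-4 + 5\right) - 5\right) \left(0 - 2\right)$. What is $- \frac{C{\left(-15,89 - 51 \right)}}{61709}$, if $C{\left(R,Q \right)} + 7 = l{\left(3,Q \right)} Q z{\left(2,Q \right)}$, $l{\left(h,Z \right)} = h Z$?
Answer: $- \frac{34649}{61709} \approx -0.56149$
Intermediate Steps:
$l{\left(h,Z \right)} = Z h$
$z{\left(Y,w \right)} = 8$ ($z{\left(Y,w \right)} = \left(1 - 5\right) \left(-2\right) = \left(-4\right) \left(-2\right) = 8$)
$C{\left(R,Q \right)} = -7 + 24 Q^{2}$ ($C{\left(R,Q \right)} = -7 + Q 3 Q 8 = -7 + 3 Q Q 8 = -7 + 3 Q^{2} \cdot 8 = -7 + 24 Q^{2}$)
$- \frac{C{\left(-15,89 - 51 \right)}}{61709} = - \frac{-7 + 24 \left(89 - 51\right)^{2}}{61709} = - \frac{-7 + 24 \cdot 38^{2}}{61709} = - \frac{-7 + 24 \cdot 1444}{61709} = - \frac{-7 + 34656}{61709} = - \frac{34649}{61709}$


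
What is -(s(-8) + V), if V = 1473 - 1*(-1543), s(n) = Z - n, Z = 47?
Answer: -3071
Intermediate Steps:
s(n) = 47 - n
V = 3016 (V = 1473 + 1543 = 3016)
-(s(-8) + V) = -((47 - 1*(-8)) + 3016) = -((47 + 8) + 3016) = -(55 + 3016) = -1*3071 = -3071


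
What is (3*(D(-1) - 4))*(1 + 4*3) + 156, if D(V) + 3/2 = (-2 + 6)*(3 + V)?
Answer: 507/2 ≈ 253.50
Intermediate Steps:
D(V) = 21/2 + 4*V (D(V) = -3/2 + (-2 + 6)*(3 + V) = -3/2 + 4*(3 + V) = -3/2 + (12 + 4*V) = 21/2 + 4*V)
(3*(D(-1) - 4))*(1 + 4*3) + 156 = (3*((21/2 + 4*(-1)) - 4))*(1 + 4*3) + 156 = (3*((21/2 - 4) - 4))*(1 + 12) + 156 = (3*(13/2 - 4))*13 + 156 = (3*(5/2))*13 + 156 = (15/2)*13 + 156 = 195/2 + 156 = 507/2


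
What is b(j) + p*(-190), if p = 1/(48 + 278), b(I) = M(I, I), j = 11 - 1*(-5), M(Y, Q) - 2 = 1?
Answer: 394/163 ≈ 2.4172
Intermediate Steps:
M(Y, Q) = 3 (M(Y, Q) = 2 + 1 = 3)
j = 16 (j = 11 + 5 = 16)
b(I) = 3
p = 1/326 ≈ 0.0030675
b(j) + p*(-190) = 3 + (1/326)*(-190) = 3 - 95/163 = 394/163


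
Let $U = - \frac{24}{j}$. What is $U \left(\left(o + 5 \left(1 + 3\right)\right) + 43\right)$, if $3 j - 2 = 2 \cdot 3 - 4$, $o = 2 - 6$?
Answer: $-1062$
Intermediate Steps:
$o = -4$ ($o = 2 - 6 = -4$)
$j = \frac{4}{3}$ ($j = \frac{2}{3} + \frac{2 \cdot 3 - 4}{3} = \frac{2}{3} + \frac{6 - 4}{3} = \frac{2}{3} + \frac{1}{3} \cdot 2 = \frac{2}{3} + \frac{2}{3} = \frac{4}{3} \approx 1.3333$)
$U = -18$ ($U = - \frac{24}{\frac{4}{3}} = \left(-24\right) \frac{3}{4} = -18$)
$U \left(\left(o + 5 \left(1 + 3\right)\right) + 43\right) = - 18 \left(\left(-4 + 5 \left(1 + 3\right)\right) + 43\right) = - 18 \left(\left(-4 + 5 \cdot 4\right) + 43\right) = - 18 \left(\left(-4 + 20\right) + 43\right) = - 18 \left(16 + 43\right) = \left(-18\right) 59 = -1062$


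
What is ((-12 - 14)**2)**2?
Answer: 456976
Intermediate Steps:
((-12 - 14)**2)**2 = ((-26)**2)**2 = 676**2 = 456976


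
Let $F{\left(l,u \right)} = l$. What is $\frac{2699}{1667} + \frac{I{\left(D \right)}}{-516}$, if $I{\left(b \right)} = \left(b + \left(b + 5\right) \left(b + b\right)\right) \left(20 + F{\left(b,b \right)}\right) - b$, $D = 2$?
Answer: $\frac{147899}{430086} \approx 0.34388$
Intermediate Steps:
$I{\left(b \right)} = - b + \left(20 + b\right) \left(b + 2 b \left(5 + b\right)\right)$ ($I{\left(b \right)} = \left(b + \left(b + 5\right) \left(b + b\right)\right) \left(20 + b\right) - b = \left(b + \left(5 + b\right) 2 b\right) \left(20 + b\right) - b = \left(b + 2 b \left(5 + b\right)\right) \left(20 + b\right) - b = \left(20 + b\right) \left(b + 2 b \left(5 + b\right)\right) - b = - b + \left(20 + b\right) \left(b + 2 b \left(5 + b\right)\right)$)
$\frac{2699}{1667} + \frac{I{\left(D \right)}}{-516} = \frac{2699}{1667} + \frac{2 \left(219 + 2 \cdot 2^{2} + 51 \cdot 2\right)}{-516} = 2699 \cdot \frac{1}{1667} + 2 \left(219 + 2 \cdot 4 + 102\right) \left(- \frac{1}{516}\right) = \frac{2699}{1667} + 2 \left(219 + 8 + 102\right) \left(- \frac{1}{516}\right) = \frac{2699}{1667} + 2 \cdot 329 \left(- \frac{1}{516}\right) = \frac{2699}{1667} + 658 \left(- \frac{1}{516}\right) = \frac{2699}{1667} - \frac{329}{258} = \frac{147899}{430086}$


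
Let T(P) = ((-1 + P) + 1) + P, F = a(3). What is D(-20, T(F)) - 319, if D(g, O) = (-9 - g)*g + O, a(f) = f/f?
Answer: -537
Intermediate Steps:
a(f) = 1
F = 1
T(P) = 2*P (T(P) = P + P = 2*P)
D(g, O) = O + g*(-9 - g) (D(g, O) = g*(-9 - g) + O = O + g*(-9 - g))
D(-20, T(F)) - 319 = (2*1 - 1*(-20)**2 - 9*(-20)) - 319 = (2 - 1*400 + 180) - 319 = (2 - 400 + 180) - 319 = -218 - 319 = -537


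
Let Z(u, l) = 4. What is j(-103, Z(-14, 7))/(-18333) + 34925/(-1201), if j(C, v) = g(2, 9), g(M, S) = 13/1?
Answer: -640295638/22017933 ≈ -29.081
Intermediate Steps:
g(M, S) = 13 (g(M, S) = 13*1 = 13)
j(C, v) = 13
j(-103, Z(-14, 7))/(-18333) + 34925/(-1201) = 13/(-18333) + 34925/(-1201) = 13*(-1/18333) + 34925*(-1/1201) = -13/18333 - 34925/1201 = -640295638/22017933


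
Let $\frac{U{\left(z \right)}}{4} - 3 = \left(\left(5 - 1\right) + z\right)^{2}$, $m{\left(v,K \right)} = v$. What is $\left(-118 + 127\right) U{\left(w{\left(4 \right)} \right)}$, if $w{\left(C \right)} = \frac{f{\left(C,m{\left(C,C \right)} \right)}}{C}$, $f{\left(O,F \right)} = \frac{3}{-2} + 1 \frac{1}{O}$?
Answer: $\frac{38241}{64} \approx 597.52$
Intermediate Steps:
$f{\left(O,F \right)} = - \frac{3}{2} + \frac{1}{O}$ ($f{\left(O,F \right)} = 3 \left(- \frac{1}{2}\right) + \frac{1}{O} = - \frac{3}{2} + \frac{1}{O}$)
$w{\left(C \right)} = \frac{- \frac{3}{2} + \frac{1}{C}}{C}$
$U{\left(z \right)} = 12 + 4 \left(4 + z\right)^{2}$ ($U{\left(z \right)} = 12 + 4 \left(\left(5 - 1\right) + z\right)^{2} = 12 + 4 \left(4 + z\right)^{2}$)
$\left(-118 + 127\right) U{\left(w{\left(4 \right)} \right)} = \left(-118 + 127\right) \left(12 + 4 \left(4 + \frac{2 - 12}{2 \cdot 16}\right)^{2}\right) = 9 \left(12 + 4 \left(4 + \frac{1}{2} \cdot \frac{1}{16} \left(2 - 12\right)\right)^{2}\right) = 9 \left(12 + 4 \left(4 + \frac{1}{2} \cdot \frac{1}{16} \left(-10\right)\right)^{2}\right) = 9 \left(12 + 4 \left(4 - \frac{5}{16}\right)^{2}\right) = 9 \left(12 + 4 \left(\frac{59}{16}\right)^{2}\right) = 9 \left(12 + 4 \cdot \frac{3481}{256}\right) = 9 \left(12 + \frac{3481}{64}\right) = 9 \cdot \frac{4249}{64} = \frac{38241}{64}$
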